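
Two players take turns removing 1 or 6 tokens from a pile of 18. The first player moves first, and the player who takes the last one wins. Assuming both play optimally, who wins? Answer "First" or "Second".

Mark each pile size as W (mover wins) or L (mover loses):
i:   0  1  2  3  4  5  6  7  8  9 10 11 12 13 14 15 16 17 18
     L  W  L  W  L  W  W  L  W  L  W  L  W  W  L  W  L  W  L
Position 18 is L, so the second player wins.

Second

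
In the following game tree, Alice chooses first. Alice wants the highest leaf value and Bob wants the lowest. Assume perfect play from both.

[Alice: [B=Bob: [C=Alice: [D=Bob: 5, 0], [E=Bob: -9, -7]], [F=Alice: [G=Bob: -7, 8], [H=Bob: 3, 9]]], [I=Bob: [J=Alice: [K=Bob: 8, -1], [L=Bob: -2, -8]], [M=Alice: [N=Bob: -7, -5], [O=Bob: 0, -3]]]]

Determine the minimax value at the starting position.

0

D (Bob): min(5, 0) = 0
E (Bob): min(-9, -7) = -9
C (Alice): max(0, -9) = 0
G (Bob): min(-7, 8) = -7
H (Bob): min(3, 9) = 3
F (Alice): max(-7, 3) = 3
B (Bob): min(0, 3) = 0
K (Bob): min(8, -1) = -1
L (Bob): min(-2, -8) = -8
J (Alice): max(-1, -8) = -1
N (Bob): min(-7, -5) = -7
O (Bob): min(0, -3) = -3
M (Alice): max(-7, -3) = -3
I (Bob): min(-1, -3) = -3
Root (Alice): max(0, -3) = 0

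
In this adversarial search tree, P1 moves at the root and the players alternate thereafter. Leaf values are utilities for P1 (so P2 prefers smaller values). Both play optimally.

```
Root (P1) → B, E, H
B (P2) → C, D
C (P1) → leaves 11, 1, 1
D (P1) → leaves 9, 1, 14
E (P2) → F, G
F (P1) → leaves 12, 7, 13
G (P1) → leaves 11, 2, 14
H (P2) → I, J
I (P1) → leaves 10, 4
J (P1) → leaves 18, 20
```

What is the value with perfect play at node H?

10

I: max(10, 4) = 10
J: max(18, 20) = 20
H: min(10, 20) = 10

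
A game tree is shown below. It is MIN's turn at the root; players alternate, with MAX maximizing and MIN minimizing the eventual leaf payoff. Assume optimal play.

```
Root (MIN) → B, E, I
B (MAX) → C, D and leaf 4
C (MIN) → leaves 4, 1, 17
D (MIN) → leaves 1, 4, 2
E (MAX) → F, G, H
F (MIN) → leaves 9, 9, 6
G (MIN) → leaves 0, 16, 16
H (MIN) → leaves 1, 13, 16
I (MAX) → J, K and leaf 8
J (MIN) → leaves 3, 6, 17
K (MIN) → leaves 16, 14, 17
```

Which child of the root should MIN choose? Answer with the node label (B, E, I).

C (MIN): min(4, 1, 17) = 1
D (MIN): min(1, 4, 2) = 1
B (MAX): max(1, 1, 4) = 4
F (MIN): min(9, 9, 6) = 6
G (MIN): min(0, 16, 16) = 0
H (MIN): min(1, 13, 16) = 1
E (MAX): max(6, 0, 1) = 6
J (MIN): min(3, 6, 17) = 3
K (MIN): min(16, 14, 17) = 14
I (MAX): max(3, 14, 8) = 14
Root (MIN): min(4, 6, 14) = 4
MIN picks the child with the lowest value: B (value 4).

B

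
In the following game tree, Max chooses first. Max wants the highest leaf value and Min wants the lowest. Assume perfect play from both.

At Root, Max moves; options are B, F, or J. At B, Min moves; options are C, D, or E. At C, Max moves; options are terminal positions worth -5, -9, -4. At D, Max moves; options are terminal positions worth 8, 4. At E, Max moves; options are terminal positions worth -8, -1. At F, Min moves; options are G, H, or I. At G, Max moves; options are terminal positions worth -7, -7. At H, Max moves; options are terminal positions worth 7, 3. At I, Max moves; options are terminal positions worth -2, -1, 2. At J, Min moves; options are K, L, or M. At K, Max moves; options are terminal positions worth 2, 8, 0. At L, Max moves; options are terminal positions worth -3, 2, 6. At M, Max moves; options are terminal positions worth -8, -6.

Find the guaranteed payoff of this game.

-4

C (Max): max(-5, -9, -4) = -4
D (Max): max(8, 4) = 8
E (Max): max(-8, -1) = -1
B (Min): min(-4, 8, -1) = -4
G (Max): max(-7, -7) = -7
H (Max): max(7, 3) = 7
I (Max): max(-2, -1, 2) = 2
F (Min): min(-7, 7, 2) = -7
K (Max): max(2, 8, 0) = 8
L (Max): max(-3, 2, 6) = 6
M (Max): max(-8, -6) = -6
J (Min): min(8, 6, -6) = -6
Root (Max): max(-4, -7, -6) = -4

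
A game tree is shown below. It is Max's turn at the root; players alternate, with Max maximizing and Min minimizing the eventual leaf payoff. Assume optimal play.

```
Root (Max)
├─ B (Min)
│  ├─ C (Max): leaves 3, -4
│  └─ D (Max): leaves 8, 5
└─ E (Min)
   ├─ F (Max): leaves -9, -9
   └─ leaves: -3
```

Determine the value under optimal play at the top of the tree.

C (Max): max(3, -4) = 3
D (Max): max(8, 5) = 8
B (Min): min(3, 8) = 3
F (Max): max(-9, -9) = -9
E (Min): min(-9, -3) = -9
Root (Max): max(3, -9) = 3

3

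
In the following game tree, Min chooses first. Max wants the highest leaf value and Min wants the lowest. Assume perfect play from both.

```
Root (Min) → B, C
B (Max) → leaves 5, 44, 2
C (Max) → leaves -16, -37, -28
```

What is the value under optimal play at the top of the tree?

B (Max): max(5, 44, 2) = 44
C (Max): max(-16, -37, -28) = -16
Root (Min): min(44, -16) = -16

-16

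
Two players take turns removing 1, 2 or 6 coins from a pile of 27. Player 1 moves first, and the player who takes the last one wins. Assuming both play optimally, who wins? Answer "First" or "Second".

First

Compute winning (W) and losing (L) positions by backward induction:
i:   0  1  2  3  4  5  6  7  8  9 10 11 12 13 14 15 16 17 18 19 20 21 22 23 24 25 26 27
     L  W  W  L  W  W  W  L  W  W  L  W  W  W  L  W  W  L  W  W  W  L  W  W  L  W  W  W
Position 27 is W, so the first player wins.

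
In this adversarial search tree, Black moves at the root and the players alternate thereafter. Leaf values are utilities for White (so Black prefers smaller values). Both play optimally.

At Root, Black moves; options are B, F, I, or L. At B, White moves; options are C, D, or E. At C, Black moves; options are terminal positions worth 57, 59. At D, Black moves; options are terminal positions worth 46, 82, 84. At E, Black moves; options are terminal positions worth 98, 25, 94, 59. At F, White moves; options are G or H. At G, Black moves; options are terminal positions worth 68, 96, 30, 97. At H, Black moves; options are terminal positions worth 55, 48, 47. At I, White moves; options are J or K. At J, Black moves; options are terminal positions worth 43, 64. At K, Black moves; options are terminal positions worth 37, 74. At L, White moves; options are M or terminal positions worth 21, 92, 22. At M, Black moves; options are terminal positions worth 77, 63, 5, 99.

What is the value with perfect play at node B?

57

C: min(57, 59) = 57
D: min(46, 82, 84) = 46
E: min(98, 25, 94, 59) = 25
B: max(57, 46, 25) = 57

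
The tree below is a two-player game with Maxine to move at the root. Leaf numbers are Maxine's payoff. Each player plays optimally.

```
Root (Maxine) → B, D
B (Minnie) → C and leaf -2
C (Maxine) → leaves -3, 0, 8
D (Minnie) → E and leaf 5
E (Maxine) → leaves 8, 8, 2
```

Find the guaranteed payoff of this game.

C (Maxine): max(-3, 0, 8) = 8
B (Minnie): min(8, -2) = -2
E (Maxine): max(8, 8, 2) = 8
D (Minnie): min(8, 5) = 5
Root (Maxine): max(-2, 5) = 5

5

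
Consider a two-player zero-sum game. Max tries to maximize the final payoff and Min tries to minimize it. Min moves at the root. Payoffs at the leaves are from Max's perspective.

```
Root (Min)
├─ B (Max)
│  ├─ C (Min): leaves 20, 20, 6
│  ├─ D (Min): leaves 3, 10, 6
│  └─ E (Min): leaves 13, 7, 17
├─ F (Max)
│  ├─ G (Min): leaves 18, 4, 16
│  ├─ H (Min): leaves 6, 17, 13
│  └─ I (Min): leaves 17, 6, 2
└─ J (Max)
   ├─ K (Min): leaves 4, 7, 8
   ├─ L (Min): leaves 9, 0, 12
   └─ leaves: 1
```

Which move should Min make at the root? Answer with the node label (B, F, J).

J

C (Min): min(20, 20, 6) = 6
D (Min): min(3, 10, 6) = 3
E (Min): min(13, 7, 17) = 7
B (Max): max(6, 3, 7) = 7
G (Min): min(18, 4, 16) = 4
H (Min): min(6, 17, 13) = 6
I (Min): min(17, 6, 2) = 2
F (Max): max(4, 6, 2) = 6
K (Min): min(4, 7, 8) = 4
L (Min): min(9, 0, 12) = 0
J (Max): max(4, 0, 1) = 4
Root (Min): min(7, 6, 4) = 4
Min picks the child with the lowest value: J (value 4).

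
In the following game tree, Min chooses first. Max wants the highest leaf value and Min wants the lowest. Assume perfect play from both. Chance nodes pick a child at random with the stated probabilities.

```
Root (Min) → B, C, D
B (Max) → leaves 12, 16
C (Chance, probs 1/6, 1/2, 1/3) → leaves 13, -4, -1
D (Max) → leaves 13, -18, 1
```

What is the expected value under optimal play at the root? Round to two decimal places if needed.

B (Max): max(12, 16) = 16
C (Chance): 1/6·13 + 1/2·-4 + 1/3·-1 = -0.17
D (Max): max(13, -18, 1) = 13
Root (Min): min(16, -0.17, 13) = -0.17

-0.17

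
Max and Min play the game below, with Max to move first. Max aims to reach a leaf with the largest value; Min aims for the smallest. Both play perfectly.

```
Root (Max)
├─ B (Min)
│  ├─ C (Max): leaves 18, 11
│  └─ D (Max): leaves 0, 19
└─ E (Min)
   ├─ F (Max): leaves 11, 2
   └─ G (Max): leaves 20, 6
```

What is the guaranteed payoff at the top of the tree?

C (Max): max(18, 11) = 18
D (Max): max(0, 19) = 19
B (Min): min(18, 19) = 18
F (Max): max(11, 2) = 11
G (Max): max(20, 6) = 20
E (Min): min(11, 20) = 11
Root (Max): max(18, 11) = 18

18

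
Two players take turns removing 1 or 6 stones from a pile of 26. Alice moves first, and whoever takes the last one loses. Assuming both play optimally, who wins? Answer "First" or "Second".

Compute winning (W) and losing (L) positions by backward induction:
i:   0  1  2  3  4  5  6  7  8  9 10 11 12 13 14 15 16 17 18 19 20 21 22 23 24 25 26
     W  L  W  L  W  L  W  W  L  W  L  W  L  W  W  L  W  L  W  L  W  W  L  W  L  W  L
Position 26 is L, so the second player wins.

Second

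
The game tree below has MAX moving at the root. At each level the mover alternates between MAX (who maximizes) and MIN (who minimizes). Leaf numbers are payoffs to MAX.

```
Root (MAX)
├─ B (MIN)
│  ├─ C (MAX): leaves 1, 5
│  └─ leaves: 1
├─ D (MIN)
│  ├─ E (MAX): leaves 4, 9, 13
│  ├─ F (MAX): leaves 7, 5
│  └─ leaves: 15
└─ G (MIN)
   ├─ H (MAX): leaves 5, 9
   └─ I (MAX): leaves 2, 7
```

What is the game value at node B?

1

C: max(1, 5) = 5
B: min(5, 1) = 1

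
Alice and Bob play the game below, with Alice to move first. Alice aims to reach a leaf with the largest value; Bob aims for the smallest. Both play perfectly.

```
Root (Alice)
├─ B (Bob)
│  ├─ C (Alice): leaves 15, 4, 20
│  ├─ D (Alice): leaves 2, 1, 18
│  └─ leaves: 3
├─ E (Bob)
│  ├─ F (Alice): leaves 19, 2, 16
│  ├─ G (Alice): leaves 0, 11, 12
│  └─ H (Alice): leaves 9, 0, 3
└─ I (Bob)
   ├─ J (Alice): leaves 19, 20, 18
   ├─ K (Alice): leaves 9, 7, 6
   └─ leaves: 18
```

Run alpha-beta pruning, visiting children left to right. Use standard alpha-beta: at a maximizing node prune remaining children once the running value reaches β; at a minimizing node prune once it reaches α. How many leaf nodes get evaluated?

C [α=-∞,β=+∞]: v=20
D [α=-∞,β=20]: v=18
B [α=-∞,β=+∞]: v=3
F [α=3,β=+∞]: v=19
G [α=3,β=19]: v=12
H [α=3,β=12]: v=9
E [α=3,β=+∞]: v=9
J [α=9,β=+∞]: v=20
K [α=9,β=20]: v=9
I [α=9,β=+∞]: v=9 after child 2 ≤ α → α-cutoff, skip 1
Root [α=-∞,β=+∞]: v=9
Leaves evaluated: 22 of 23.

22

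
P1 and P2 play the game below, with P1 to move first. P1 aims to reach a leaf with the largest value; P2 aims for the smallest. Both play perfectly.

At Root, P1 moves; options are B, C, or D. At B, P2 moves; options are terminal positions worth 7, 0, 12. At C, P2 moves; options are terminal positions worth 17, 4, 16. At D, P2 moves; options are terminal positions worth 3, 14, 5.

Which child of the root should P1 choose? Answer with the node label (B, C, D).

C

B (P2): min(7, 0, 12) = 0
C (P2): min(17, 4, 16) = 4
D (P2): min(3, 14, 5) = 3
Root (P1): max(0, 4, 3) = 4
P1 picks the child with the highest value: C (value 4).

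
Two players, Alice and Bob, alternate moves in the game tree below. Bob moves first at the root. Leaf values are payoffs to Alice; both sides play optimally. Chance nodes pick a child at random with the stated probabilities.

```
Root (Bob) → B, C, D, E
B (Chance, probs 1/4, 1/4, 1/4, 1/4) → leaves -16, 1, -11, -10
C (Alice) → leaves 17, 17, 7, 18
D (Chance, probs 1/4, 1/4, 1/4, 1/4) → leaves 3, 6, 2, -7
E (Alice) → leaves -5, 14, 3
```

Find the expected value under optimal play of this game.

-9

B (Chance): 1/4·-16 + 1/4·1 + 1/4·-11 + 1/4·-10 = -9
C (Alice): max(17, 17, 7, 18) = 18
D (Chance): 1/4·3 + 1/4·6 + 1/4·2 + 1/4·-7 = 1
E (Alice): max(-5, 14, 3) = 14
Root (Bob): min(-9, 18, 1, 14) = -9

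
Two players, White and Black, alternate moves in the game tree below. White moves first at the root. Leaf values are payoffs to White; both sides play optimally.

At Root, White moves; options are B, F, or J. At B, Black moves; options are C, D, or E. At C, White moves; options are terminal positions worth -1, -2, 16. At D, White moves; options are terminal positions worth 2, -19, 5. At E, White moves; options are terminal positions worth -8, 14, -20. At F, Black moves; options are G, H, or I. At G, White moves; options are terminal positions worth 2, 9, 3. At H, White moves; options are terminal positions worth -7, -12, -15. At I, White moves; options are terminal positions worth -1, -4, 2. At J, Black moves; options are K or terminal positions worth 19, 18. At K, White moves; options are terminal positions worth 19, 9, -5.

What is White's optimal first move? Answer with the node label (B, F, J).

J

C (White): max(-1, -2, 16) = 16
D (White): max(2, -19, 5) = 5
E (White): max(-8, 14, -20) = 14
B (Black): min(16, 5, 14) = 5
G (White): max(2, 9, 3) = 9
H (White): max(-7, -12, -15) = -7
I (White): max(-1, -4, 2) = 2
F (Black): min(9, -7, 2) = -7
K (White): max(19, 9, -5) = 19
J (Black): min(19, 19, 18) = 18
Root (White): max(5, -7, 18) = 18
White picks the child with the highest value: J (value 18).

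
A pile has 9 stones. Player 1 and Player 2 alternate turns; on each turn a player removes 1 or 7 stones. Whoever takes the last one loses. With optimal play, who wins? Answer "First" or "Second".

Second

Mark each pile size as W (mover wins) or L (mover loses):
i:   0  1  2  3  4  5  6  7  8  9
     W  L  W  L  W  L  W  L  W  L
Position 9 is L, so the second player wins.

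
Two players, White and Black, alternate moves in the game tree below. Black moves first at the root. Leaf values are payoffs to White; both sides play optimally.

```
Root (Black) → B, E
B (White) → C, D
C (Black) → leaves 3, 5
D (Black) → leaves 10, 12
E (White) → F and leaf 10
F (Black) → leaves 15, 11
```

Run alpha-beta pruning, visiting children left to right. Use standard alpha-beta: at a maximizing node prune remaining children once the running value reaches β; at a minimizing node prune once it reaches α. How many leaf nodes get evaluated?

6

C [α=-∞,β=+∞]: v=3
D [α=3,β=+∞]: v=10
B [α=-∞,β=+∞]: v=10
F [α=-∞,β=10]: v=11
E [α=-∞,β=10]: v=11 after child 1 ≥ β → β-cutoff, skip 1
Root [α=-∞,β=+∞]: v=10
Leaves evaluated: 6 of 7.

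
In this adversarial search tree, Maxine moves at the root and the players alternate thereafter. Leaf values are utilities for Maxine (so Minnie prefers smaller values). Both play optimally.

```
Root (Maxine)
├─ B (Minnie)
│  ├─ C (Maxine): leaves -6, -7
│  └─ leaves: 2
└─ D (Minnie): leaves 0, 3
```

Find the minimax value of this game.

C (Maxine): max(-6, -7) = -6
B (Minnie): min(-6, 2) = -6
D (Minnie): min(0, 3) = 0
Root (Maxine): max(-6, 0) = 0

0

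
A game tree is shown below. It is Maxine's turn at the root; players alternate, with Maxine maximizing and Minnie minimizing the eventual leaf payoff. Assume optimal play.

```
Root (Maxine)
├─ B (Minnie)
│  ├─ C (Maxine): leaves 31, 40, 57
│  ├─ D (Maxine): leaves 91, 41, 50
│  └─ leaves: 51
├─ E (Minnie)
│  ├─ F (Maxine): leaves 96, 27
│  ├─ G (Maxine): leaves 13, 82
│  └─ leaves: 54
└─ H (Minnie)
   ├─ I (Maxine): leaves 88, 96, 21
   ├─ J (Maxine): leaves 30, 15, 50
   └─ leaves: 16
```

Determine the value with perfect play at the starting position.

54

C (Maxine): max(31, 40, 57) = 57
D (Maxine): max(91, 41, 50) = 91
B (Minnie): min(57, 91, 51) = 51
F (Maxine): max(96, 27) = 96
G (Maxine): max(13, 82) = 82
E (Minnie): min(96, 82, 54) = 54
I (Maxine): max(88, 96, 21) = 96
J (Maxine): max(30, 15, 50) = 50
H (Minnie): min(96, 50, 16) = 16
Root (Maxine): max(51, 54, 16) = 54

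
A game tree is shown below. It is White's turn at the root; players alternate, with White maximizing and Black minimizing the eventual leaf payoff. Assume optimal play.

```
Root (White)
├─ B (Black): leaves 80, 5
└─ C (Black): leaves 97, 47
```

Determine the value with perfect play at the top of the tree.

B (Black): min(80, 5) = 5
C (Black): min(97, 47) = 47
Root (White): max(5, 47) = 47

47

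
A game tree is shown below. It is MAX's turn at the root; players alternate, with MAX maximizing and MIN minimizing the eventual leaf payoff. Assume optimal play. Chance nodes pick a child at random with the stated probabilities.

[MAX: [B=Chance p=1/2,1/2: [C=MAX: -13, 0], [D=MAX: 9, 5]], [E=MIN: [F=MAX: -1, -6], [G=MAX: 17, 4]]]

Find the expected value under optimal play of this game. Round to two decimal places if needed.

C (MAX): max(-13, 0) = 0
D (MAX): max(9, 5) = 9
B (Chance): 1/2·0 + 1/2·9 = 4.5
F (MAX): max(-1, -6) = -1
G (MAX): max(17, 4) = 17
E (MIN): min(-1, 17) = -1
Root (MAX): max(4.5, -1) = 4.5

4.5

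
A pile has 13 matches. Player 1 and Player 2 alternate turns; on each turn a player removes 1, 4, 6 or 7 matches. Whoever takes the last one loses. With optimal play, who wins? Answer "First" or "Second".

First

W/L table (W = player to move can force a win):
i:   0  1  2  3  4  5  6  7  8  9 10 11 12 13
     W  L  W  L  W  W  L  W  W  W  W  L  W  W
Position 13 is W, so the first player wins.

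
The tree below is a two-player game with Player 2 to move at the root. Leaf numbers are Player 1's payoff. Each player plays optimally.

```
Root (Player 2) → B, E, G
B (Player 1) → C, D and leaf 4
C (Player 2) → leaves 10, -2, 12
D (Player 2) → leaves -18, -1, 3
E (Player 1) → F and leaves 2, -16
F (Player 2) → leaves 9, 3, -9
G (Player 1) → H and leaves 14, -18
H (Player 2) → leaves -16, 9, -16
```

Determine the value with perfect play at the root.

C (Player 2): min(10, -2, 12) = -2
D (Player 2): min(-18, -1, 3) = -18
B (Player 1): max(-2, -18, 4) = 4
F (Player 2): min(9, 3, -9) = -9
E (Player 1): max(-9, 2, -16) = 2
H (Player 2): min(-16, 9, -16) = -16
G (Player 1): max(-16, 14, -18) = 14
Root (Player 2): min(4, 2, 14) = 2

2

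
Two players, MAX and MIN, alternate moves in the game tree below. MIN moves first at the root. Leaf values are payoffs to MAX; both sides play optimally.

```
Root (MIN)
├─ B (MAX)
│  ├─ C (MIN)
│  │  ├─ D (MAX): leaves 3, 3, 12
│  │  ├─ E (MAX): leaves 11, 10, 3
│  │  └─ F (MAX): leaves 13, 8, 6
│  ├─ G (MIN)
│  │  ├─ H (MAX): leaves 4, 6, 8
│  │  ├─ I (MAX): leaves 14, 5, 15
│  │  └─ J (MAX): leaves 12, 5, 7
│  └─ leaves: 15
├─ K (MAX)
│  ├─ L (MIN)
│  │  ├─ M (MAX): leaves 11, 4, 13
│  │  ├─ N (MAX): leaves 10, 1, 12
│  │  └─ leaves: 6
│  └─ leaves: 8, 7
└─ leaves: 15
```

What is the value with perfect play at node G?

H: max(4, 6, 8) = 8
I: max(14, 5, 15) = 15
J: max(12, 5, 7) = 12
G: min(8, 15, 12) = 8

8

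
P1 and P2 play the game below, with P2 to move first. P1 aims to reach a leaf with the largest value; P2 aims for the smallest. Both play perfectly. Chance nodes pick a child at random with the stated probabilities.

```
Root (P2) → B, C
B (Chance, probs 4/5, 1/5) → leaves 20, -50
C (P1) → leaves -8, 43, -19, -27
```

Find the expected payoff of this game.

6

B (Chance): 4/5·20 + 1/5·-50 = 6
C (P1): max(-8, 43, -19, -27) = 43
Root (P2): min(6, 43) = 6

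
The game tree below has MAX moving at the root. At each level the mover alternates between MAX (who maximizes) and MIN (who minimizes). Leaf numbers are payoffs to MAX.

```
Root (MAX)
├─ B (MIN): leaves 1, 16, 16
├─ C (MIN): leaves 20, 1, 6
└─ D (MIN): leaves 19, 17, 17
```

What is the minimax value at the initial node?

17

B (MIN): min(1, 16, 16) = 1
C (MIN): min(20, 1, 6) = 1
D (MIN): min(19, 17, 17) = 17
Root (MAX): max(1, 1, 17) = 17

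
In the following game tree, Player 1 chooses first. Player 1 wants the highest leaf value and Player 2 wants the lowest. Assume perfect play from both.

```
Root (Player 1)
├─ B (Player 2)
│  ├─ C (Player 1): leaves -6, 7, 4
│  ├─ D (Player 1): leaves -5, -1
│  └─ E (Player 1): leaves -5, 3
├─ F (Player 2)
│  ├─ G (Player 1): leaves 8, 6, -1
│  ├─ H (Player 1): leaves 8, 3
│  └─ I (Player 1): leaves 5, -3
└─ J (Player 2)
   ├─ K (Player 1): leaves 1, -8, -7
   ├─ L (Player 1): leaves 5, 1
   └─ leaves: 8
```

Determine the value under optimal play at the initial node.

5

C (Player 1): max(-6, 7, 4) = 7
D (Player 1): max(-5, -1) = -1
E (Player 1): max(-5, 3) = 3
B (Player 2): min(7, -1, 3) = -1
G (Player 1): max(8, 6, -1) = 8
H (Player 1): max(8, 3) = 8
I (Player 1): max(5, -3) = 5
F (Player 2): min(8, 8, 5) = 5
K (Player 1): max(1, -8, -7) = 1
L (Player 1): max(5, 1) = 5
J (Player 2): min(1, 5, 8) = 1
Root (Player 1): max(-1, 5, 1) = 5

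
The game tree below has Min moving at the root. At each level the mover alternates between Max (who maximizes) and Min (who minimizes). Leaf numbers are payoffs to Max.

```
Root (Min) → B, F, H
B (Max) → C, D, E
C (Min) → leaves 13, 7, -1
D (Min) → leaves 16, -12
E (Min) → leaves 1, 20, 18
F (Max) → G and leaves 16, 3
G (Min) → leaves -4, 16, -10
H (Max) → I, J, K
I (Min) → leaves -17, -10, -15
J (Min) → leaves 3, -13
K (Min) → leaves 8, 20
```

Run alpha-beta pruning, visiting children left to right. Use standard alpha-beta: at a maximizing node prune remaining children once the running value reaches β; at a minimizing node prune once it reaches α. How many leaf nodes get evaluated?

19

C [α=-∞,β=+∞]: v=-1
D [α=-1,β=+∞]: v=-12
E [α=-1,β=+∞]: v=1
B [α=-∞,β=+∞]: v=1
G [α=-∞,β=1]: v=-10
F [α=-∞,β=1]: v=16 after child 2 ≥ β → β-cutoff, skip 1
I [α=-∞,β=1]: v=-17
J [α=-17,β=1]: v=-13
K [α=-13,β=1]: v=8
H [α=-∞,β=1]: v=8
Root [α=-∞,β=+∞]: v=1
Leaves evaluated: 19 of 20.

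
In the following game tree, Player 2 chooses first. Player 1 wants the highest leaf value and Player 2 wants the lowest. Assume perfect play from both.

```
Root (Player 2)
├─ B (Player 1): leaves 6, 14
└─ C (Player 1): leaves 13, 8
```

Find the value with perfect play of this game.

B (Player 1): max(6, 14) = 14
C (Player 1): max(13, 8) = 13
Root (Player 2): min(14, 13) = 13

13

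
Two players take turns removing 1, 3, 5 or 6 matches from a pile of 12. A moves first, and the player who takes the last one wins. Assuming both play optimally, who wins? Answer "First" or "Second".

Mark each pile size as W (mover wins) or L (mover loses):
i:   0  1  2  3  4  5  6  7  8  9 10 11 12
     L  W  L  W  L  W  W  W  W  W  W  L  W
Position 12 is W, so the first player wins.

First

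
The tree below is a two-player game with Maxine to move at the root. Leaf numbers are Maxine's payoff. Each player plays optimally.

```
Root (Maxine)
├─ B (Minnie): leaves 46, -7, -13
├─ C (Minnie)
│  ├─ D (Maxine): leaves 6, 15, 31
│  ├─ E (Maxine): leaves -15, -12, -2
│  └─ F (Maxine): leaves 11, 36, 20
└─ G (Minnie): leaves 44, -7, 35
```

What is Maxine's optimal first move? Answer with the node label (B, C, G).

B (Minnie): min(46, -7, -13) = -13
D (Maxine): max(6, 15, 31) = 31
E (Maxine): max(-15, -12, -2) = -2
F (Maxine): max(11, 36, 20) = 36
C (Minnie): min(31, -2, 36) = -2
G (Minnie): min(44, -7, 35) = -7
Root (Maxine): max(-13, -2, -7) = -2
Maxine picks the child with the highest value: C (value -2).

C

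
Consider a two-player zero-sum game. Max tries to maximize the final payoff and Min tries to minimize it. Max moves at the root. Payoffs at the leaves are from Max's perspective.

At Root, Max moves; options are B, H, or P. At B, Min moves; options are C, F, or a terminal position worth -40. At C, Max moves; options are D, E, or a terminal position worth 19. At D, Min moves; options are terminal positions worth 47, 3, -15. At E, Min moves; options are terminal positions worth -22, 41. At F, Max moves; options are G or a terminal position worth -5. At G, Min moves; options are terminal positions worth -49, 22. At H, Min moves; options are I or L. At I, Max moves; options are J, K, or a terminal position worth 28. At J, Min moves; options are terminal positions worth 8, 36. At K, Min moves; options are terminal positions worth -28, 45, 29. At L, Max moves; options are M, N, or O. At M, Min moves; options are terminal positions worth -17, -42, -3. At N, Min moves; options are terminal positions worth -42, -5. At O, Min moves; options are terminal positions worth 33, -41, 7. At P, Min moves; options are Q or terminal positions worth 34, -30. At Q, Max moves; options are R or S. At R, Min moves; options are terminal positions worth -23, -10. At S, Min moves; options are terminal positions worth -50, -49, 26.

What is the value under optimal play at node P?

R: min(-23, -10) = -23
S: min(-50, -49, 26) = -50
Q: max(-23, -50) = -23
P: min(-23, 34, -30) = -30

-30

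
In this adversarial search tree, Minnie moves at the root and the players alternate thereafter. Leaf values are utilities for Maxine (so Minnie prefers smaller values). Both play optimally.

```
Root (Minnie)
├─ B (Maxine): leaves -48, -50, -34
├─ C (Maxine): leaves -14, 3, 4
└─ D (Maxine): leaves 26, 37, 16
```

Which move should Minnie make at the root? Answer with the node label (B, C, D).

B

B (Maxine): max(-48, -50, -34) = -34
C (Maxine): max(-14, 3, 4) = 4
D (Maxine): max(26, 37, 16) = 37
Root (Minnie): min(-34, 4, 37) = -34
Minnie picks the child with the lowest value: B (value -34).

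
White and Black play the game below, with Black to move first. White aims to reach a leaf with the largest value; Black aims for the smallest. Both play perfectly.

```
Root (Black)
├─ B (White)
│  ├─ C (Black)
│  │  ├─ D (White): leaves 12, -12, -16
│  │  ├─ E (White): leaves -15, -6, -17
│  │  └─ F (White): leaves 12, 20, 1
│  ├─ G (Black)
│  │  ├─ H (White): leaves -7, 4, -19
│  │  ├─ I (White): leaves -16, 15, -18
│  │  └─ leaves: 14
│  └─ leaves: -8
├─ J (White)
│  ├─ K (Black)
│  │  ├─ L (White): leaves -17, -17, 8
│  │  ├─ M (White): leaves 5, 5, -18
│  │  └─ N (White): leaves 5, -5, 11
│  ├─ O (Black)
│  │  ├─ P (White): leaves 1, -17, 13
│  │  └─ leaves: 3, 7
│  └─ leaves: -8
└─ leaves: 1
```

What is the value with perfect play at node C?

D: max(12, -12, -16) = 12
E: max(-15, -6, -17) = -6
F: max(12, 20, 1) = 20
C: min(12, -6, 20) = -6

-6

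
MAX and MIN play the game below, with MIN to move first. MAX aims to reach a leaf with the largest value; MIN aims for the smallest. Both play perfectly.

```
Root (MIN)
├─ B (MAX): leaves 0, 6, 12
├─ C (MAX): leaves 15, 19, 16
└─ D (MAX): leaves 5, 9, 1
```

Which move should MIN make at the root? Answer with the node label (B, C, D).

D

B (MAX): max(0, 6, 12) = 12
C (MAX): max(15, 19, 16) = 19
D (MAX): max(5, 9, 1) = 9
Root (MIN): min(12, 19, 9) = 9
MIN picks the child with the lowest value: D (value 9).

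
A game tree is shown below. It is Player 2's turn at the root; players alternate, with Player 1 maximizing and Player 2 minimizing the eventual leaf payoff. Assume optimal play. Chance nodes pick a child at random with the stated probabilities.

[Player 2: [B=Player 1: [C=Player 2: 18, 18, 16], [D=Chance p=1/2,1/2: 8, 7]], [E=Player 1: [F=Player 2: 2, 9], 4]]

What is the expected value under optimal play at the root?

C (Player 2): min(18, 18, 16) = 16
D (Chance): 1/2·8 + 1/2·7 = 7.5
B (Player 1): max(16, 7.5) = 16
F (Player 2): min(2, 9) = 2
E (Player 1): max(2, 4) = 4
Root (Player 2): min(16, 4) = 4

4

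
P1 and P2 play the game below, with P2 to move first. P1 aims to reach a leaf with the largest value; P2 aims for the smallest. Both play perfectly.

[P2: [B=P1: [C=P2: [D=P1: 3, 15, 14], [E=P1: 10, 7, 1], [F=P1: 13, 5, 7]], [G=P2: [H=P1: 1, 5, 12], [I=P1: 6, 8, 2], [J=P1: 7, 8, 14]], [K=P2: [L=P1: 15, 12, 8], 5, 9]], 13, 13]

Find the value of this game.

10

D (P1): max(3, 15, 14) = 15
E (P1): max(10, 7, 1) = 10
F (P1): max(13, 5, 7) = 13
C (P2): min(15, 10, 13) = 10
H (P1): max(1, 5, 12) = 12
I (P1): max(6, 8, 2) = 8
J (P1): max(7, 8, 14) = 14
G (P2): min(12, 8, 14) = 8
L (P1): max(15, 12, 8) = 15
K (P2): min(15, 5, 9) = 5
B (P1): max(10, 8, 5) = 10
Root (P2): min(10, 13, 13) = 10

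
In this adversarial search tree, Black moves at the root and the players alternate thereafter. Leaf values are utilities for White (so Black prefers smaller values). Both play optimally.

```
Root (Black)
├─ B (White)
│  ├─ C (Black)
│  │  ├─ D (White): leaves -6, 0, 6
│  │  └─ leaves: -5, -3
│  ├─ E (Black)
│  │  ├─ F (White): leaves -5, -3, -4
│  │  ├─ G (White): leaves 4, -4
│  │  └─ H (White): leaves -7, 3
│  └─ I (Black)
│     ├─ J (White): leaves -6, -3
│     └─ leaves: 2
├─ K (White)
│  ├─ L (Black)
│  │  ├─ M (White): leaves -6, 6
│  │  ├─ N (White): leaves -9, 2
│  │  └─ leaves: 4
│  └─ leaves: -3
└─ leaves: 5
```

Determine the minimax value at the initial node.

-3

D (White): max(-6, 0, 6) = 6
C (Black): min(6, -5, -3) = -5
F (White): max(-5, -3, -4) = -3
G (White): max(4, -4) = 4
H (White): max(-7, 3) = 3
E (Black): min(-3, 4, 3) = -3
J (White): max(-6, -3) = -3
I (Black): min(-3, 2) = -3
B (White): max(-5, -3, -3) = -3
M (White): max(-6, 6) = 6
N (White): max(-9, 2) = 2
L (Black): min(6, 2, 4) = 2
K (White): max(2, -3) = 2
Root (Black): min(-3, 2, 5) = -3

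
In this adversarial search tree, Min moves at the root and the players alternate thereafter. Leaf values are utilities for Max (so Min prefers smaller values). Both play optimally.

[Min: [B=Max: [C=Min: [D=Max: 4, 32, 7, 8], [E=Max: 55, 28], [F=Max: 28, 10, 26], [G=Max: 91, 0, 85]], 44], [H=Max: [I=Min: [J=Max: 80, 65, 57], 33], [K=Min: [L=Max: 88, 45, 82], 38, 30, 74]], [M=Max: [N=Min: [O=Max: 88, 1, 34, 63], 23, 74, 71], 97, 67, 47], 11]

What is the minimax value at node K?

30

L: max(88, 45, 82) = 88
K: min(88, 38, 30, 74) = 30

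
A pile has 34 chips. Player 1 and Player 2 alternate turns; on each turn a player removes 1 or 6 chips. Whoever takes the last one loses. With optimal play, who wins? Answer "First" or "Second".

Compute winning (W) and losing (L) positions by backward induction:
i:   0  1  2  3  4  5  6  7  8  9 10 11 12 13 14 15 16 17 18 19 20 21 22 23 24 25 26 27 28 29 30 31 32 33 34
     W  L  W  L  W  L  W  W  L  W  L  W  L  W  W  L  W  L  W  L  W  W  L  W  L  W  L  W  W  L  W  L  W  L  W
Position 34 is W, so the first player wins.

First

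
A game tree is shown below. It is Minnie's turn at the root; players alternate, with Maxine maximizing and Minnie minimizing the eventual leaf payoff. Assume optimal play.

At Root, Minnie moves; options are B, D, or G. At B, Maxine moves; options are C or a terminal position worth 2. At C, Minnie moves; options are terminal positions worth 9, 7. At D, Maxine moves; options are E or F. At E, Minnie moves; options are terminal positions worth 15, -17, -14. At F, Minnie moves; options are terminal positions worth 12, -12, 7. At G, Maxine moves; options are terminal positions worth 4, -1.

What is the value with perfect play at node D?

-12

E: min(15, -17, -14) = -17
F: min(12, -12, 7) = -12
D: max(-17, -12) = -12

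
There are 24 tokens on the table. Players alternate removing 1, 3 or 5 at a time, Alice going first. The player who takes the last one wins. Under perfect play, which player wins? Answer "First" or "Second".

Second

W/L table (W = player to move can force a win):
i:   0  1  2  3  4  5  6  7  8  9 10 11 12 13 14 15 16 17 18 19 20 21 22 23 24
     L  W  L  W  L  W  L  W  L  W  L  W  L  W  L  W  L  W  L  W  L  W  L  W  L
Position 24 is L, so the second player wins.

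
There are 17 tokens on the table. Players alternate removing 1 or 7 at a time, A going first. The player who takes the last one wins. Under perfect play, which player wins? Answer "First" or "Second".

First

i:   0  1  2  3  4  5  6  7  8  9 10 11 12 13 14 15 16 17
     L  W  L  W  L  W  L  W  L  W  L  W  L  W  L  W  L  W
Position 17 is W, so the first player wins.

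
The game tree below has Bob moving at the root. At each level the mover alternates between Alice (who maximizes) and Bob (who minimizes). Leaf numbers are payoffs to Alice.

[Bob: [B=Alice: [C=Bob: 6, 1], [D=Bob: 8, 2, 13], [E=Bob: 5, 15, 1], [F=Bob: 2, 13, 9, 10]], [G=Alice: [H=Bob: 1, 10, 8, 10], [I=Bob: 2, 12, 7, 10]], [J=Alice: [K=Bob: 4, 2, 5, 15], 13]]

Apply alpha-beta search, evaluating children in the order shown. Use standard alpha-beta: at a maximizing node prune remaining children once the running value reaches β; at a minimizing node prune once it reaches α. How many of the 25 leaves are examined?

C [α=-∞,β=+∞]: v=1
D [α=1,β=+∞]: v=2
E [α=2,β=+∞]: v=1
F [α=2,β=+∞]: v=2 after child 1 ≤ α → α-cutoff, skip 3
B [α=-∞,β=+∞]: v=2
H [α=-∞,β=2]: v=1
I [α=1,β=2]: v=2
G [α=-∞,β=2]: v=2
K [α=-∞,β=2]: v=2
J [α=-∞,β=2]: v=2 after child 1 ≥ β → β-cutoff, skip 1
Root [α=-∞,β=+∞]: v=2
Leaves evaluated: 21 of 25.

21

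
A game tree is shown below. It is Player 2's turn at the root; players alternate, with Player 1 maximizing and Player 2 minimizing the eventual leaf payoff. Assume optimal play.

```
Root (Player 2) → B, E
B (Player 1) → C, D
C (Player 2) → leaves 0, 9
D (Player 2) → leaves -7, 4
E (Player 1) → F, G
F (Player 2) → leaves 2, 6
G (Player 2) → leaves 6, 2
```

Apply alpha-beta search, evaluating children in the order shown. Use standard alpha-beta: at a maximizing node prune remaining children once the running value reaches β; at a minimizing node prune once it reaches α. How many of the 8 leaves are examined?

C [α=-∞,β=+∞]: v=0
D [α=0,β=+∞]: v=-7 after child 1 ≤ α → α-cutoff, skip 1
B [α=-∞,β=+∞]: v=0
F [α=-∞,β=0]: v=2
E [α=-∞,β=0]: v=2 after child 1 ≥ β → β-cutoff, skip 1
Root [α=-∞,β=+∞]: v=0
Leaves evaluated: 5 of 8.

5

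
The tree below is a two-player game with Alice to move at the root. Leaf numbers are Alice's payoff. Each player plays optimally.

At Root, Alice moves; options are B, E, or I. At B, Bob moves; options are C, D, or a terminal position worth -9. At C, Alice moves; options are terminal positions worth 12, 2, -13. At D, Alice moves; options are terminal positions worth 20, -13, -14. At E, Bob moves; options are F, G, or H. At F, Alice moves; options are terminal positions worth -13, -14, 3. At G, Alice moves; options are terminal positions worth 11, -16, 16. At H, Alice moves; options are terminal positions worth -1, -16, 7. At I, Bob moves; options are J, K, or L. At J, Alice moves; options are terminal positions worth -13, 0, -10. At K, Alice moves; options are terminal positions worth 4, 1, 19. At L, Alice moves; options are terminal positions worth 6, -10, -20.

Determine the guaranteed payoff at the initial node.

C (Alice): max(12, 2, -13) = 12
D (Alice): max(20, -13, -14) = 20
B (Bob): min(12, 20, -9) = -9
F (Alice): max(-13, -14, 3) = 3
G (Alice): max(11, -16, 16) = 16
H (Alice): max(-1, -16, 7) = 7
E (Bob): min(3, 16, 7) = 3
J (Alice): max(-13, 0, -10) = 0
K (Alice): max(4, 1, 19) = 19
L (Alice): max(6, -10, -20) = 6
I (Bob): min(0, 19, 6) = 0
Root (Alice): max(-9, 3, 0) = 3

3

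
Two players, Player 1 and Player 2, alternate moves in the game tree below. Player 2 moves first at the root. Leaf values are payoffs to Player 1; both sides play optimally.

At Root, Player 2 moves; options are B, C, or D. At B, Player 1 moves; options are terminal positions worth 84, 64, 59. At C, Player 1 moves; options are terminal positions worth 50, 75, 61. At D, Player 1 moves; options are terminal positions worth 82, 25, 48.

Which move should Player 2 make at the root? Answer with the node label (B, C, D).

C

B (Player 1): max(84, 64, 59) = 84
C (Player 1): max(50, 75, 61) = 75
D (Player 1): max(82, 25, 48) = 82
Root (Player 2): min(84, 75, 82) = 75
Player 2 picks the child with the lowest value: C (value 75).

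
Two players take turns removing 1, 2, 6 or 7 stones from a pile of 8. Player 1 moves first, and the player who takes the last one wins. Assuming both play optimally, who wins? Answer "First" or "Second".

W/L table (W = player to move can force a win):
i:   0  1  2  3  4  5  6  7  8
     L  W  W  L  W  W  W  W  L
Position 8 is L, so the second player wins.

Second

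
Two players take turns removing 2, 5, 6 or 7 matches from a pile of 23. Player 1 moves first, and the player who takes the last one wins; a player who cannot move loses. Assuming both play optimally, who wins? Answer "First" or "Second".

W/L table (W = player to move can force a win):
i:   0  1  2  3  4  5  6  7  8  9 10 11 12 13 14 15 16 17 18 19 20 21 22 23
     L  L  W  W  L  W  W  W  W  W  W  W  L  L  W  W  L  W  W  W  W  W  W  W
Position 23 is W, so the first player wins.

First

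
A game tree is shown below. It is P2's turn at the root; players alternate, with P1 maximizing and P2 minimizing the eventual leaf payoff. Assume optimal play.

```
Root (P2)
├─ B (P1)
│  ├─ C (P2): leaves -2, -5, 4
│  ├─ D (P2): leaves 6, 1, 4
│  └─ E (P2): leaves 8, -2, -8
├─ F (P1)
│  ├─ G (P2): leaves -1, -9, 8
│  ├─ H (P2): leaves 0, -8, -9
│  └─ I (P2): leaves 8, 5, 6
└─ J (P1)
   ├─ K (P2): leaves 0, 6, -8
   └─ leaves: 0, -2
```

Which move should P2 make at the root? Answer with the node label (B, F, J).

J

C (P2): min(-2, -5, 4) = -5
D (P2): min(6, 1, 4) = 1
E (P2): min(8, -2, -8) = -8
B (P1): max(-5, 1, -8) = 1
G (P2): min(-1, -9, 8) = -9
H (P2): min(0, -8, -9) = -9
I (P2): min(8, 5, 6) = 5
F (P1): max(-9, -9, 5) = 5
K (P2): min(0, 6, -8) = -8
J (P1): max(-8, 0, -2) = 0
Root (P2): min(1, 5, 0) = 0
P2 picks the child with the lowest value: J (value 0).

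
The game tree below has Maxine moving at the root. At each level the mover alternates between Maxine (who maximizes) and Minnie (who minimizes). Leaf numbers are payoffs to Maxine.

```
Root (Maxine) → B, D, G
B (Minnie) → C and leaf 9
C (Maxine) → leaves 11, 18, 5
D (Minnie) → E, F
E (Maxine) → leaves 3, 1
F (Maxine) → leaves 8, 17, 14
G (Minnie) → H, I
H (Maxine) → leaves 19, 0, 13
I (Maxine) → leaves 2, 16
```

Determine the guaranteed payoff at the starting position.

C (Maxine): max(11, 18, 5) = 18
B (Minnie): min(18, 9) = 9
E (Maxine): max(3, 1) = 3
F (Maxine): max(8, 17, 14) = 17
D (Minnie): min(3, 17) = 3
H (Maxine): max(19, 0, 13) = 19
I (Maxine): max(2, 16) = 16
G (Minnie): min(19, 16) = 16
Root (Maxine): max(9, 3, 16) = 16

16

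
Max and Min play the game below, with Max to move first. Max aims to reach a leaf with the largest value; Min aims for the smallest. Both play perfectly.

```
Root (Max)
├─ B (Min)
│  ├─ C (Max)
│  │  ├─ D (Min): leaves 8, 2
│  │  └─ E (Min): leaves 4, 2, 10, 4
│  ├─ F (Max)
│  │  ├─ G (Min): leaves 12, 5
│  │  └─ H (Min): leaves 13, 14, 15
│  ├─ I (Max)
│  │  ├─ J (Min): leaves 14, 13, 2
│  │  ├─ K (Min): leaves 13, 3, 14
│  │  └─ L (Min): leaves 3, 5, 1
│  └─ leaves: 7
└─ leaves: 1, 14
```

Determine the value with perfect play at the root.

D (Min): min(8, 2) = 2
E (Min): min(4, 2, 10, 4) = 2
C (Max): max(2, 2) = 2
G (Min): min(12, 5) = 5
H (Min): min(13, 14, 15) = 13
F (Max): max(5, 13) = 13
J (Min): min(14, 13, 2) = 2
K (Min): min(13, 3, 14) = 3
L (Min): min(3, 5, 1) = 1
I (Max): max(2, 3, 1) = 3
B (Min): min(2, 13, 3, 7) = 2
Root (Max): max(2, 1, 14) = 14

14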